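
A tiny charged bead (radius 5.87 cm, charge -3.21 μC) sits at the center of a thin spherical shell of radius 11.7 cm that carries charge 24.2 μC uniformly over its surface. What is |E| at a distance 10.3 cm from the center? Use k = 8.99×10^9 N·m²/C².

Take a concentric spherical Gaussian surface of radius r = 10.3 cm (between the bodies, 5.87 cm < r < 11.7 cm).
Only the inner charge is enclosed; the outer shell contributes nothing inside itself. Q_enc = -3.21 μC = -3.21×10^-6 C.
Since E is radial and uniform over the Gaussian sphere, Φ = E·4πr² = Q_enc/ε₀.
E = k|Q_enc|/r² = (8.99×10^9)(3.21e-6)/(0.103)² = 2.72e6 N/C.

2.72×10^6 N/C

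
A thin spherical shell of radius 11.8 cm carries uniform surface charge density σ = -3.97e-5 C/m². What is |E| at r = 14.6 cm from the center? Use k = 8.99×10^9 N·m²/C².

E = 2.93×10^6 V/m

Symmetry ⇒ E = E(r) r̂. Gaussian sphere of radius r = 14.6 cm (r > 11.8 cm).
The entire shell is enclosed: Q_enc = σ·4πR² = (-3.97×10^-5)·4π·(0.118)² = -6.946×10^-6 C.
By Gauss's law, ∮E·dA = E·4πr² = Q_enc/ε₀.
E = k|Q_enc|/r² = (8.99×10^9)(6.946×10^-6)/(0.146)² = 2.93e6 N/C.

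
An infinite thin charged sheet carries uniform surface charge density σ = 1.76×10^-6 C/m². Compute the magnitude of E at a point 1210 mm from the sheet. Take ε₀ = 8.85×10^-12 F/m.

|E| = 9.94×10^4 N/C

Choose a cylindrical pillbox piercing the sheet, end faces (area A) parallel to it.
Flux Φ = 2EA and Q_enc = σA, so 2EA = σA/ε₀ ⇒ E = |σ|/(2ε₀), independent of distance.
E = |σ|/(2ε₀) = (1.76×10^-6)/(2·8.85×10^-12) = 9.94×10^4 N/C.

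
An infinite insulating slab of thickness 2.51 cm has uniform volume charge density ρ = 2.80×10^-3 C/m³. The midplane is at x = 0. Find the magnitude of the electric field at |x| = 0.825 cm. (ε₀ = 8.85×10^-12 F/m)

By symmetry E is perpendicular to the slab. A Gaussian pillbox from −0.825 cm to +0.825 cm (face area A) lies entirely within the slab.
Q_enc = ρ·(2x)·A and flux = 2EA, so 2EA = 2ρxA/ε₀ ⇒ E = |ρ|x/ε₀.
E = (2.80×10^-3)(0.00825)/(8.85×10^-12) = 2.61e6 N/C.

|E| = 2.61×10^6 N/C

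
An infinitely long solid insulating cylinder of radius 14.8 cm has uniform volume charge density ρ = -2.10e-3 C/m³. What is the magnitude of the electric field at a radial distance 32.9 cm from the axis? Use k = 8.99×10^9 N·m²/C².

Coaxial Gaussian cylinder, radius r = 32.9 cm, length L (r > 14.8 cm, full cross-section enclosed).
λ_enc = ρ·πR² = (-2.10e-3)π(0.148)² = -1.445×10^-4 C/m.
Gauss's law: E·2πrL = λ_enc L/ε₀.
E = 2k|λ_enc|/r = 2(8.99×10^9)(1.445×10^-4)/(0.329) = 7.90×10^6 N/C.

E = 7.90×10^6 V/m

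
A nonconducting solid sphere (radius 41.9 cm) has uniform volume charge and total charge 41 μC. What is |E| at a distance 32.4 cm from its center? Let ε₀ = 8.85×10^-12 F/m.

1.62×10^6 N/C

Take a concentric spherical Gaussian surface of radius r = 32.4 cm (r < R).
For a uniform sphere the enclosed fraction is (r/R)³, so Q_enc = (41 μC)(0.324/0.419)³ = 1.896e-5 C.
Applying ∮E·dA = Q_enc/ε₀ with Φ = E(4πr²):
E = |Q_enc|/(4πε₀r²) = (1.896×10^-5)/(4π·8.85×10^-12·(0.324)²) = 1.62e6 N/C.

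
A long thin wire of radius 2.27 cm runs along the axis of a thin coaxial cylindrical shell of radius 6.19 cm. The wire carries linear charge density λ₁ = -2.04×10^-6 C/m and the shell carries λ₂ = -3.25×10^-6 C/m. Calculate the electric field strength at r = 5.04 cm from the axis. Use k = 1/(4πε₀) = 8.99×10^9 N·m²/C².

Take a coaxial cylindrical Gaussian surface of radius r = 5.04 cm and length L (between the conductors, 2.27 cm < r < 6.19 cm).
Only the inner wire is enclosed; the outer shell contributes nothing inside itself. λ_enc = λ₁ = -2.04×10^-6 C/m.
By Gauss's law (flux through the curved wall only), E·2πrL = λ_enc L/ε₀.
E = 2k|λ_enc|/r = 2(8.99×10^9)(2.04e-6)/(0.0504) = 7.28×10^5 N/C.

E = 7.28×10^5 V/m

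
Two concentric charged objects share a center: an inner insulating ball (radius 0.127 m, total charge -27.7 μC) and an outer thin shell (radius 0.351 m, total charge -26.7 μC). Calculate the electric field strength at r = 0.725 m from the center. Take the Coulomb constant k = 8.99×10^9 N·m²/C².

Use a concentric Gaussian sphere at r = 0.725 m (r > 0.351 m, enclosing both).
Q_enc = (-27.7 μC) + (-26.7 μC) = -5.44e-5 C.
Gauss's law: E·4πr² = Q_enc/ε₀.
E = k|Q_enc|/r² = (8.99×10^9)(5.44e-5)/(0.725)² = 9.30×10^5 N/C.

E ≈ 9.30×10^5 V/m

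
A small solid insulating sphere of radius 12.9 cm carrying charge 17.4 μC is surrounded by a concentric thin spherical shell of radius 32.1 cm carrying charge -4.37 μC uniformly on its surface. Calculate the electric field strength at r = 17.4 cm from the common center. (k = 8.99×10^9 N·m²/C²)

5.17×10^6 N/C

Take a concentric spherical Gaussian surface of radius r = 17.4 cm (between the bodies, 12.9 cm < r < 32.1 cm).
Only the inner charge is enclosed; the outer shell contributes nothing inside itself. Q_enc = 17.4 μC = 1.74×10^-5 C.
Applying ∮E·dA = Q_enc/ε₀ with Φ = E(4πr²):
E = k|Q_enc|/r² = (8.99×10^9)(1.74×10^-5)/(0.174)² = 5.17×10^6 N/C.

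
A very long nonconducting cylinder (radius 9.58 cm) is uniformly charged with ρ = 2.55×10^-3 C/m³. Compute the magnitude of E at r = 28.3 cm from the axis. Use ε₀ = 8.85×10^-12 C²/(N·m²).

|E| = 4.67×10^6 V/m

Coaxial Gaussian cylinder, radius r = 28.3 cm, length L (r > 9.58 cm, full cross-section enclosed).
λ_enc = ρ·πR² = (2.55e-3)π(0.0958)² = 7.352×10^-5 C/m.
Since E is radial and uniform over the curved surface, Φ = E·2πrL = Q_enc/ε₀ = λ_enc L/ε₀.
E = |λ_enc|/(2πε₀r) = (7.352×10^-5)/(2π·8.85×10^-12·0.283) = 4.67e6 N/C.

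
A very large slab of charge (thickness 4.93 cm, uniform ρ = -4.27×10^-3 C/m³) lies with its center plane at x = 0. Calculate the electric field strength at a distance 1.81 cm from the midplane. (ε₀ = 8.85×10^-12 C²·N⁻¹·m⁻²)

|E| ≈ 8.73×10^6 N/C

By symmetry E is perpendicular to the slab. A Gaussian pillbox from −1.81 cm to +1.81 cm (face area A) lies entirely within the slab.
Q_enc = ρ·(2x)·A and flux = 2EA, so 2EA = 2ρxA/ε₀ ⇒ E = |ρ|x/ε₀.
E = (4.27e-3)(0.0181)/(8.85×10^-12) = 8.73×10^6 N/C.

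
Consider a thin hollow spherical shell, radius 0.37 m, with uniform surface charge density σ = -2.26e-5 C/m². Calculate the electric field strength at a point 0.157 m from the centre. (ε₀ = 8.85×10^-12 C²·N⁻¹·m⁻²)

Use a concentric Gaussian sphere at r = 0.157 m (inside the shell, r < 0.37 m).
All the charge is outside the Gaussian surface: Q_enc = 0, hence E = 0 everywhere inside the shell.

E = 0 (no enclosed charge)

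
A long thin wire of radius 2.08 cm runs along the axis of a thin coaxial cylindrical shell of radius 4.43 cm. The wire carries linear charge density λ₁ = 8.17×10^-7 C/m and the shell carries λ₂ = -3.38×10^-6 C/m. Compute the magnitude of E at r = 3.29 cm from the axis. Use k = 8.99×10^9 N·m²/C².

|E| ≈ 4.46×10^5 N/C

Coaxial Gaussian cylinder, radius r = 3.29 cm, length L (between the conductors, 2.08 cm < r < 4.43 cm).
Only the inner wire is enclosed; the outer shell contributes nothing inside itself. λ_enc = λ₁ = 8.17×10^-7 C/m.
Applying ∮E·dA = Q_enc/ε₀ with the end caps contributing no flux:
E = 2k|λ_enc|/r = 2(8.99×10^9)(8.17×10^-7)/(0.0329) = 4.46×10^5 N/C.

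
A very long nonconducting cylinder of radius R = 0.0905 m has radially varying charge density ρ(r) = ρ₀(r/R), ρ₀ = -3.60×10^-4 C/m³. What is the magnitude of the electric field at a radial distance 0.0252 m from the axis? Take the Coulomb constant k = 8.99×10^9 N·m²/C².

Choose a coaxial cylinder of radius r = 0.0252 m (arbitrary length L) as the Gaussian surface (r < R).
λ_enc = ∫₀^r ρ(r')·2πr' dr' = (2πρ₀/R)·r^3/3 = -1.333×10^-7 C/m.
Since E is radial and uniform over the curved surface, Φ = E·2πrL = Q_enc/ε₀ = λ_enc L/ε₀.
E = 2k|λ_enc|/r = 2(8.99×10^9)(1.333e-7)/(0.0252) = 9.51×10^4 N/C.

E ≈ 9.51e4 V/m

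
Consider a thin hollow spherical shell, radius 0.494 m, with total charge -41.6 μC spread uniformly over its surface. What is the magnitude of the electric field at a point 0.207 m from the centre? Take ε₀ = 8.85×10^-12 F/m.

Symmetry ⇒ E = E(r) r̂. Gaussian sphere of radius r = 0.207 m (inside the shell, r < 0.494 m).
All the charge is outside the Gaussian surface: Q_enc = 0, hence E = 0 everywhere inside the shell.

E = 0 (no enclosed charge)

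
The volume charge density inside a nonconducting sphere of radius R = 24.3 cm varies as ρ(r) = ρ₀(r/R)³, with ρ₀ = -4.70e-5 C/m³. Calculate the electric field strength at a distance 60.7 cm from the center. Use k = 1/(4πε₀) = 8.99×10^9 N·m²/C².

|E| = 3.45×10^4 N/C

Symmetry ⇒ E = E(r) r̂. Gaussian sphere of radius r = 60.7 cm (r > R, all charge enclosed).
Q_enc = 4π ∫₀^R ρ₀(r'/R)^3 r'² dr' = 4πρ₀R³/6 = -1.412e-6 C.
Since E is radial and uniform over the Gaussian sphere, Φ = E·4πr² = Q_enc/ε₀.
E = k|Q_enc|/r² = (8.99×10^9)(1.412×10^-6)/(0.607)² = 3.45×10^4 N/C.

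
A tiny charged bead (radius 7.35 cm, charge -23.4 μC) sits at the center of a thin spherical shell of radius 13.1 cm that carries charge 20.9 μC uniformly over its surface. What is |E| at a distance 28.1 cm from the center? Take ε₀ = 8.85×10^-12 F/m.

2.85×10^5 N/C

Take a concentric spherical Gaussian surface of radius r = 28.1 cm (r > 13.1 cm, enclosing both).
Q_enc = (-23.4 μC) + (20.9 μC) = -2.50e-6 C.
Applying ∮E·dA = Q_enc/ε₀ with Φ = E(4πr²):
E = |Q_enc|/(4πε₀r²) = (2.50e-6)/(4π·8.85×10^-12·(0.281)²) = 2.85e5 N/C.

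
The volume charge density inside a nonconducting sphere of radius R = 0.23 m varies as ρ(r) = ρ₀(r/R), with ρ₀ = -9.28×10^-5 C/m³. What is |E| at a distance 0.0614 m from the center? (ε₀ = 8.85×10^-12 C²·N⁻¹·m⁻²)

|E| ≈ 4.30×10^4 N/C

Symmetry ⇒ E = E(r) r̂. Gaussian sphere of radius r = 0.0614 m (r < R).
Integrate the density: Q_enc = 4π ∫₀^r ρ₀(r'/R)^1 r'² dr' = 4πρ₀ r^4/(4·R) = -1.802×10^-8 C.
Applying ∮E·dA = Q_enc/ε₀ with Φ = E(4πr²):
E = |Q_enc|/(4πε₀r²) = (1.802e-8)/(4π·8.85×10^-12·(0.0614)²) = 4.30×10^4 N/C.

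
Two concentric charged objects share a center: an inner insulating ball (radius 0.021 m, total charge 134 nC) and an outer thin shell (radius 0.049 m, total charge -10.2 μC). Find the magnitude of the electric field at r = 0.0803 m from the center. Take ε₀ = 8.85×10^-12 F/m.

E = 1.40×10^7 V/m

Take a concentric spherical Gaussian surface of radius r = 0.0803 m (r > 0.049 m, enclosing both).
Q_enc = (134 nC) + (-10.2 μC) = -1.007e-5 C.
By Gauss's law, ∮E·dA = E·4πr² = Q_enc/ε₀.
E = |Q_enc|/(4πε₀r²) = (1.007×10^-5)/(4π·8.85×10^-12·(0.0803)²) = 1.40e7 N/C.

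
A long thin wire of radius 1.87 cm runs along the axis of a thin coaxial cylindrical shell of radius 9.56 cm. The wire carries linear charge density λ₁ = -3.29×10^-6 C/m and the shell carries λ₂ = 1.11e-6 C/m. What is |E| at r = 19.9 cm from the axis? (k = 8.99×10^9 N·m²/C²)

Coaxial Gaussian cylinder, radius r = 19.9 cm, length L (r > 9.56 cm, enclosing both).
λ_enc = λ₁ + λ₂ = (-3.29×10^-6) + (1.11×10^-6) = -2.18×10^-6 C/m.
Applying ∮E·dA = Q_enc/ε₀ with the end caps contributing no flux:
E = 2k|λ_enc|/r = 2(8.99×10^9)(2.18×10^-6)/(0.199) = 1.97×10^5 N/C.

E = 1.97e5 N/C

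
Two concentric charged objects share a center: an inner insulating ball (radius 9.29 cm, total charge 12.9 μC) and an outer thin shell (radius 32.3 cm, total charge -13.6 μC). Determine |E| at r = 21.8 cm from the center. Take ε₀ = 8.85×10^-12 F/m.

Symmetry ⇒ E = E(r) r̂. Gaussian sphere of radius r = 21.8 cm (between the bodies, 9.29 cm < r < 32.3 cm).
The shell at 32.3 cm lies outside the Gaussian surface, so Q_enc = 12.9 μC = 1.29e-5 C.
By Gauss's law, ∮E·dA = E·4πr² = Q_enc/ε₀.
E = |Q_enc|/(4πε₀r²) = (1.29×10^-5)/(4π·8.85×10^-12·(0.218)²) = 2.44e6 N/C.

E ≈ 2.44×10^6 N/C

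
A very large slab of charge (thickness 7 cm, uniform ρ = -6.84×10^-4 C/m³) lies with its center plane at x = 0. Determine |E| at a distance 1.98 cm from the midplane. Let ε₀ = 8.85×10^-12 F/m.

E ≈ 1.53e6 N/C

By symmetry E is perpendicular to the slab. A Gaussian pillbox from −1.98 cm to +1.98 cm (face area A) lies entirely within the slab.
Q_enc = ρ·(2x)·A and flux = 2EA, so 2EA = 2ρxA/ε₀ ⇒ E = |ρ|x/ε₀.
E = (6.84×10^-4)(0.0198)/(8.85×10^-12) = 1.53×10^6 N/C.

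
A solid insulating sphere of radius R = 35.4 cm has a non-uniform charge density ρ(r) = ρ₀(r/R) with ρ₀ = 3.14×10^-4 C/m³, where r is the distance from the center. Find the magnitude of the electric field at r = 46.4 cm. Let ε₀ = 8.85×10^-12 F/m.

1.83×10^6 N/C

Use a concentric Gaussian sphere at r = 46.4 cm (r > R, all charge enclosed).
Q_enc = 4π ∫₀^R ρ₀(r'/R)^1 r'² dr' = 4πρ₀R³/4 = 4.376e-5 C.
Applying ∮E·dA = Q_enc/ε₀ with Φ = E(4πr²):
E = |Q_enc|/(4πε₀r²) = (4.376×10^-5)/(4π·8.85×10^-12·(0.464)²) = 1.83e6 N/C.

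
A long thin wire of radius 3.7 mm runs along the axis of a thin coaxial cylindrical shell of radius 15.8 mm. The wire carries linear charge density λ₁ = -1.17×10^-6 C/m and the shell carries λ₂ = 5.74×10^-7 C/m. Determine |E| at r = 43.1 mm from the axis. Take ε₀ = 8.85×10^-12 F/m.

|E| = 2.49e5 N/C

Coaxial Gaussian cylinder, radius r = 43.1 mm, length L (r > 15.8 mm, enclosing both).
λ_enc = λ₁ + λ₂ = (-1.17×10^-6) + (5.74e-7) = -5.96e-7 C/m.
Applying ∮E·dA = Q_enc/ε₀ with the end caps contributing no flux:
E = |λ_enc|/(2πε₀r) = (5.96×10^-7)/(2π·8.85×10^-12·0.0431) = 2.49×10^5 N/C.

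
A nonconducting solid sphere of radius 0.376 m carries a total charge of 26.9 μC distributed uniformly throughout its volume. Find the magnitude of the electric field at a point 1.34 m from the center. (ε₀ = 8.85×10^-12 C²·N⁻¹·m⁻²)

|E| = 1.35×10^5 V/m

Use a concentric Gaussian sphere at r = 1.34 m (r > R, so the entire charge is enclosed).
Q_enc = 26.9 μC = 2.69×10^-5 C.
By Gauss's law, ∮E·dA = E·4πr² = Q_enc/ε₀.
E = |Q_enc|/(4πε₀r²) = (2.69e-5)/(4π·8.85×10^-12·(1.34)²) = 1.35×10^5 N/C.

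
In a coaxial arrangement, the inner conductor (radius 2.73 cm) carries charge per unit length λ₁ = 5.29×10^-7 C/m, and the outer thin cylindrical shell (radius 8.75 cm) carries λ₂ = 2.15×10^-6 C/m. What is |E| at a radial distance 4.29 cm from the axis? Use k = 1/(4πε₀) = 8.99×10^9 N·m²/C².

E = 2.22e5 V/m

Coaxial Gaussian cylinder, radius r = 4.29 cm, length L (between the conductors, 2.73 cm < r < 8.75 cm).
Only the inner wire is enclosed; the outer shell contributes nothing inside itself. λ_enc = λ₁ = 5.29e-7 C/m.
By Gauss's law (flux through the curved wall only), E·2πrL = λ_enc L/ε₀.
E = 2k|λ_enc|/r = 2(8.99×10^9)(5.29×10^-7)/(0.0429) = 2.22×10^5 N/C.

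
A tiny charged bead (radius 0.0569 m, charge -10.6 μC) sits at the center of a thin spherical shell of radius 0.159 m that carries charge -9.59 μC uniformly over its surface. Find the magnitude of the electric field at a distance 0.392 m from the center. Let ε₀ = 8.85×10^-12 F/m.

1.18×10^6 N/C

Symmetry ⇒ E = E(r) r̂. Gaussian sphere of radius r = 0.392 m (r > 0.159 m, enclosing both).
Q_enc = (-10.6 μC) + (-9.59 μC) = -2.019×10^-5 C.
Since E is radial and uniform over the Gaussian sphere, Φ = E·4πr² = Q_enc/ε₀.
E = |Q_enc|/(4πε₀r²) = (2.019×10^-5)/(4π·8.85×10^-12·(0.392)²) = 1.18e6 N/C.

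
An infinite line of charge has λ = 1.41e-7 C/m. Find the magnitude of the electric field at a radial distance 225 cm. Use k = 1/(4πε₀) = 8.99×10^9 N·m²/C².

Coaxial Gaussian cylinder, radius r = 225 cm, length L.
Q_enc = λL, so λ_enc = 1.41×10^-7 C/m.
By Gauss's law (flux through the curved wall only), E·2πrL = λ_enc L/ε₀.
E = 2k|λ_enc|/r = 2(8.99×10^9)(1.41×10^-7)/(2.25) = 1.13e3 N/C.

E ≈ 1.13e3 V/m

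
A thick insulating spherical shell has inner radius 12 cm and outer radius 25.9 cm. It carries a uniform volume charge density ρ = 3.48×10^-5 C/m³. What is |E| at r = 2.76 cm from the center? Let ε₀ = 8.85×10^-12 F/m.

By spherical symmetry E is radial; choose a Gaussian sphere of radius r = 2.76 cm (r < 12 cm, inside the empty cavity).
Q_enc = 0 (all charge lies at larger r); Gauss's law gives E = 0.

|E| = 0 V/m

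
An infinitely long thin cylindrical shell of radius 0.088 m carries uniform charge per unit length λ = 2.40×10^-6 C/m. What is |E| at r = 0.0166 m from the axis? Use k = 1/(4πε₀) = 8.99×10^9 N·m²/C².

Choose a coaxial cylinder of radius r = 0.0166 m (arbitrary length L) as the Gaussian surface (r < 0.088 m, inside the shell).
No charge is enclosed, so Gauss's law gives E·2πrL = 0 ⇒ E = 0.

E = 0 (no enclosed charge)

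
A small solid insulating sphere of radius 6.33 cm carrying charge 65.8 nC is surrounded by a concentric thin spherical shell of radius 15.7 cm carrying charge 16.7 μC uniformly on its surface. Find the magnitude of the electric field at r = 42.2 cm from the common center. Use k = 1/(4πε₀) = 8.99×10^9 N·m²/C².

E = 8.46×10^5 N/C

Symmetry ⇒ E = E(r) r̂. Gaussian sphere of radius r = 42.2 cm (r > 15.7 cm, enclosing both).
Q_enc = (65.8 nC) + (16.7 μC) = 1.677×10^-5 C.
Applying ∮E·dA = Q_enc/ε₀ with Φ = E(4πr²):
E = k|Q_enc|/r² = (8.99×10^9)(1.677e-5)/(0.422)² = 8.46×10^5 N/C.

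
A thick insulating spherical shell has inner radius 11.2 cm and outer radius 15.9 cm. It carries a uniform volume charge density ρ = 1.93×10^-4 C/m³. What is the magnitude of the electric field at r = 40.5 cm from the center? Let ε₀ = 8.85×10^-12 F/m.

1.16×10^5 N/C

Use a concentric Gaussian sphere at r = 40.5 cm (r > 15.9 cm, enclosing the whole shell).
Q_enc = ρ·(4π/3)(b³ − a³) = (1.93e-4)·(4π/3)·((0.159)³ − (0.112)³) = 2.114×10^-6 C.
Applying ∮E·dA = Q_enc/ε₀ with Φ = E(4πr²):
E = |Q_enc|/(4πε₀r²) = (2.114×10^-6)/(4π·8.85×10^-12·(0.405)²) = 1.16e5 N/C.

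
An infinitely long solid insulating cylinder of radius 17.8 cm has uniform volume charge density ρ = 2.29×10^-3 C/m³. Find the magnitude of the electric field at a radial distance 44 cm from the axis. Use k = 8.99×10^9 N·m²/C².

By cylindrical symmetry E is radial; use a coaxial Gaussian cylinder of radius 44 cm and length L (r > 17.8 cm, full cross-section enclosed).
λ_enc = ρ·πR² = (2.29×10^-3)π(0.178)² = 2.279×10^-4 C/m.
By Gauss's law (flux through the curved wall only), E·2πrL = λ_enc L/ε₀.
E = 2k|λ_enc|/r = 2(8.99×10^9)(2.279×10^-4)/(0.44) = 9.31×10^6 N/C.

|E| = 9.31e6 V/m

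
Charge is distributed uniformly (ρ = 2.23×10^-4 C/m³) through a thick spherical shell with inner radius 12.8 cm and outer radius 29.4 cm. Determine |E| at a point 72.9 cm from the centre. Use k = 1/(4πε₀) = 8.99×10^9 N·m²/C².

|E| ≈ 3.68×10^5 N/C

Symmetry ⇒ E = E(r) r̂. Gaussian sphere of radius r = 72.9 cm (r > 29.4 cm, enclosing the whole shell).
Q_enc = ρ·(4π/3)(b³ − a³) = (2.23e-4)·(4π/3)·((0.294)³ − (0.128)³) = 2.178×10^-5 C.
Gauss's law: E·4πr² = Q_enc/ε₀.
E = k|Q_enc|/r² = (8.99×10^9)(2.178×10^-5)/(0.729)² = 3.68e5 N/C.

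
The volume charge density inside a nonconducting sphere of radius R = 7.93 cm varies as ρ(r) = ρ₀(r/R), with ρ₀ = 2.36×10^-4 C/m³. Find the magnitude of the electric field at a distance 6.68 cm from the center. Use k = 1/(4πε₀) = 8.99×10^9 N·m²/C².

Use a concentric Gaussian sphere at r = 6.68 cm (r < R).
Q_enc = ∫₀^r ρ(r')·4πr'² dr' = (4πρ₀/R) ∫₀^r r'^3 dr' = 4πρ₀ r^4/(4·R) = 1.862e-7 C.
Gauss's law: E·4πr² = Q_enc/ε₀.
E = k|Q_enc|/r² = (8.99×10^9)(1.862×10^-7)/(0.0668)² = 3.75×10^5 N/C.

|E| ≈ 3.75e5 N/C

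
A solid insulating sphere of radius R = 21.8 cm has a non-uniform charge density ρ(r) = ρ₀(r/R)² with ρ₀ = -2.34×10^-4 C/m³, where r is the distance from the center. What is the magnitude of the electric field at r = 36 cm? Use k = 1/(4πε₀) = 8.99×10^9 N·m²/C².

By spherical symmetry E is radial; choose a Gaussian sphere of radius r = 36 cm (r > R, all charge enclosed).
Q_enc = 4π ∫₀^R ρ₀(r'/R)^2 r'² dr' = 4πρ₀R³/5 = -6.093e-6 C.
Since E is radial and uniform over the Gaussian sphere, Φ = E·4πr² = Q_enc/ε₀.
E = k|Q_enc|/r² = (8.99×10^9)(6.093×10^-6)/(0.36)² = 4.23×10^5 N/C.

|E| = 4.23×10^5 V/m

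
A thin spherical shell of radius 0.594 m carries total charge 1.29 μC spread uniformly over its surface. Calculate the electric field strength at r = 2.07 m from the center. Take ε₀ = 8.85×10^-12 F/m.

|E| ≈ 2.71×10^3 N/C

Take a concentric spherical Gaussian surface of radius r = 2.07 m (r > 0.594 m).
The entire shell is enclosed: Q_enc = 1.29×10^-6 C.
By Gauss's law, ∮E·dA = E·4πr² = Q_enc/ε₀.
E = |Q_enc|/(4πε₀r²) = (1.29e-6)/(4π·8.85×10^-12·(2.07)²) = 2.71×10^3 N/C.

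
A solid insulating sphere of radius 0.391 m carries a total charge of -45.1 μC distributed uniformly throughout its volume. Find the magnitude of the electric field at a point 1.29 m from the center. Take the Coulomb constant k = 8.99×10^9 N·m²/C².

2.44×10^5 N/C

By spherical symmetry E is radial; choose a Gaussian sphere of radius r = 1.29 m (r > R, so the entire charge is enclosed).
Q_enc = -45.1 μC = -4.51×10^-5 C.
By Gauss's law, ∮E·dA = E·4πr² = Q_enc/ε₀.
E = k|Q_enc|/r² = (8.99×10^9)(4.51×10^-5)/(1.29)² = 2.44×10^5 N/C.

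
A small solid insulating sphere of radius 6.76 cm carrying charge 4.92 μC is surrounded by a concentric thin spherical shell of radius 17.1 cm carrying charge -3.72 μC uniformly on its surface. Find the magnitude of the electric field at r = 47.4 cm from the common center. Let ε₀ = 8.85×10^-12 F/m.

Take a concentric spherical Gaussian surface of radius r = 47.4 cm (r > 17.1 cm, enclosing both).
Q_enc = (4.92 μC) + (-3.72 μC) = 1.20e-6 C.
By Gauss's law, ∮E·dA = E·4πr² = Q_enc/ε₀.
E = |Q_enc|/(4πε₀r²) = (1.20e-6)/(4π·8.85×10^-12·(0.474)²) = 4.80×10^4 N/C.

E ≈ 4.80×10^4 N/C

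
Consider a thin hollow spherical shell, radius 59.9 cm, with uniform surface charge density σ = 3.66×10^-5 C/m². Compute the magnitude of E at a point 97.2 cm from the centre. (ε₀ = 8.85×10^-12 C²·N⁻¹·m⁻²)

E = 1.57×10^6 V/m

Use a concentric Gaussian sphere at r = 97.2 cm (r > 59.9 cm).
The entire shell is enclosed: Q_enc = σ·4πR² = (3.66×10^-5)·4π·(0.599)² = 1.65×10^-4 C.
Gauss's law: E·4πr² = Q_enc/ε₀.
E = |Q_enc|/(4πε₀r²) = (1.65×10^-4)/(4π·8.85×10^-12·(0.972)²) = 1.57×10^6 N/C.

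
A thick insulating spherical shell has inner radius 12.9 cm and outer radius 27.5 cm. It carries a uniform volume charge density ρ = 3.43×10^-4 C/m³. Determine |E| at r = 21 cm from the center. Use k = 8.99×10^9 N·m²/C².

Symmetry ⇒ E = E(r) r̂. Gaussian sphere of radius r = 21 cm (within the shell material, 12.9 cm < r < 27.5 cm).
Enclosed charge is the volume from a to r: Q_enc = (4π/3)ρ(r³ − a³) = 1.022e-5 C.
Since E is radial and uniform over the Gaussian sphere, Φ = E·4πr² = Q_enc/ε₀.
E = k|Q_enc|/r² = (8.99×10^9)(1.022e-5)/(0.21)² = 2.08×10^6 N/C.

E = 2.08×10^6 N/C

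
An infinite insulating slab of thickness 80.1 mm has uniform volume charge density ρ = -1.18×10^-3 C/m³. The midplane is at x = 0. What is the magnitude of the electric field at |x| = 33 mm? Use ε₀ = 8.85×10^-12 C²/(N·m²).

4.40×10^6 V/m

By symmetry E is perpendicular to the slab. A Gaussian pillbox from −33 mm to +33 mm (face area A) lies entirely within the slab.
Q_enc = ρ·(2x)·A and flux = 2EA, so 2EA = 2ρxA/ε₀ ⇒ E = |ρ|x/ε₀.
E = (1.18e-3)(0.033)/(8.85×10^-12) = 4.40e6 N/C.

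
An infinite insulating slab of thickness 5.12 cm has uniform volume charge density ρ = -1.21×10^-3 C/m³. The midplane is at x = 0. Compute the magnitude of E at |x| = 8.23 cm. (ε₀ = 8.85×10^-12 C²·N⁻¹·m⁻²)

The point |x| = 8.23 cm lies outside the slab (half-thickness 0.0256 m). A symmetric pillbox spanning the full slab encloses Q_enc = ρ·d·A.
Flux = 2EA ⇒ E = |ρ|d/(2ε₀), independent of distance outside.
E = (1.21e-3)(0.0512)/(2·8.85×10^-12) = 3.50×10^6 N/C.

3.50e6 N/C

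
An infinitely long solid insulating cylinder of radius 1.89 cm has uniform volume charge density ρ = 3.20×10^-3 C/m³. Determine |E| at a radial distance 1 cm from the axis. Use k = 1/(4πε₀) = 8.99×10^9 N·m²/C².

1.81×10^6 N/C

Take a coaxial cylindrical Gaussian surface of radius r = 1 cm and length L (r < R).
Enclosed charge per unit length: λ_enc = ρ·πr² = (3.20e-3)π(0.01)² = 1.005×10^-6 C/m.
Since E is radial and uniform over the curved surface, Φ = E·2πrL = Q_enc/ε₀ = λ_enc L/ε₀.
E = 2k|λ_enc|/r = 2(8.99×10^9)(1.005×10^-6)/(0.01) = 1.81×10^6 N/C.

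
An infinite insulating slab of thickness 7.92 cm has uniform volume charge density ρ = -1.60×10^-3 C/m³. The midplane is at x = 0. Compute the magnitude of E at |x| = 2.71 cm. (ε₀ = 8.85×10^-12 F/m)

E = 4.90×10^6 N/C

By symmetry E is perpendicular to the slab. A Gaussian pillbox from −2.71 cm to +2.71 cm (face area A) lies entirely within the slab.
Q_enc = ρ·(2x)·A and flux = 2EA, so 2EA = 2ρxA/ε₀ ⇒ E = |ρ|x/ε₀.
E = (1.60×10^-3)(0.0271)/(8.85×10^-12) = 4.90×10^6 N/C.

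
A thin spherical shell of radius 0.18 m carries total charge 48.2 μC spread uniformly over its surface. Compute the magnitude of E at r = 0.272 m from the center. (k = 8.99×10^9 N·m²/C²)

By spherical symmetry E is radial; choose a Gaussian sphere of radius r = 0.272 m (r > 0.18 m).
The entire shell is enclosed: Q_enc = 4.82×10^-5 C.
Gauss's law: E·4πr² = Q_enc/ε₀.
E = k|Q_enc|/r² = (8.99×10^9)(4.82e-5)/(0.272)² = 5.86e6 N/C.

5.86×10^6 N/C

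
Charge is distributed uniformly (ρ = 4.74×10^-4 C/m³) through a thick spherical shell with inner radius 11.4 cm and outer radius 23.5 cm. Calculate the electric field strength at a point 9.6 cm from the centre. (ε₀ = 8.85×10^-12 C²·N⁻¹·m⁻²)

Symmetry ⇒ E = E(r) r̂. Gaussian sphere of radius r = 9.6 cm (r < 11.4 cm, inside the empty cavity).
Q_enc = 0 (all charge lies at larger r); Gauss's law gives E = 0.

E = 0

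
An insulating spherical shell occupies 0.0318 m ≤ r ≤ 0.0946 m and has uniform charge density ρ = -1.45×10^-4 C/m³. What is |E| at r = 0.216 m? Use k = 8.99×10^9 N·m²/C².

9.53×10^4 N/C

Symmetry ⇒ E = E(r) r̂. Gaussian sphere of radius r = 0.216 m (r > 0.0946 m, enclosing the whole shell).
Q_enc = ρ·(4π/3)(b³ − a³) = (-1.45×10^-4)·(4π/3)·((0.0946)³ − (0.0318)³) = -4.947×10^-7 C.
By Gauss's law, ∮E·dA = E·4πr² = Q_enc/ε₀.
E = k|Q_enc|/r² = (8.99×10^9)(4.947e-7)/(0.216)² = 9.53e4 N/C.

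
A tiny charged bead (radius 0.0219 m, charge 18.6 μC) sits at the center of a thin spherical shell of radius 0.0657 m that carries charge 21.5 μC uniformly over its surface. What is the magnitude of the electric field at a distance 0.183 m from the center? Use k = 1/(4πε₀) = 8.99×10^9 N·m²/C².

By spherical symmetry E is radial; choose a Gaussian sphere of radius r = 0.183 m (r > 0.0657 m, enclosing both).
Q_enc = (18.6 μC) + (21.5 μC) = 4.01×10^-5 C.
Applying ∮E·dA = Q_enc/ε₀ with Φ = E(4πr²):
E = k|Q_enc|/r² = (8.99×10^9)(4.01×10^-5)/(0.183)² = 1.08×10^7 N/C.

E = 1.08×10^7 N/C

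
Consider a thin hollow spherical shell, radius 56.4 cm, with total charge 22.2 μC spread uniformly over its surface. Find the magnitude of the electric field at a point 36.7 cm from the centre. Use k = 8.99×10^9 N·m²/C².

E = 0

Symmetry ⇒ E = E(r) r̂. Gaussian sphere of radius r = 36.7 cm (inside the shell, r < 56.4 cm).
No charge lies within this surface, so Q_enc = 0 and Gauss's law gives E·4πr² = 0 ⇒ E = 0.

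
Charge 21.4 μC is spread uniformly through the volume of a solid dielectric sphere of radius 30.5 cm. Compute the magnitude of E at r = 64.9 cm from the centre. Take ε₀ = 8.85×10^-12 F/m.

E = 4.57×10^5 N/C

Symmetry ⇒ E = E(r) r̂. Gaussian sphere of radius r = 64.9 cm (r > R, so the entire charge is enclosed).
Q_enc = 21.4 μC = 2.14×10^-5 C.
Gauss's law: E·4πr² = Q_enc/ε₀.
E = |Q_enc|/(4πε₀r²) = (2.14×10^-5)/(4π·8.85×10^-12·(0.649)²) = 4.57e5 N/C.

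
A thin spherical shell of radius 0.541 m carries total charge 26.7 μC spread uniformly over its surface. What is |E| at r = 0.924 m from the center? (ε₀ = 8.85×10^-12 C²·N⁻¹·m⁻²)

E = 2.81×10^5 V/m

Take a concentric spherical Gaussian surface of radius r = 0.924 m (r > 0.541 m).
The entire shell is enclosed: Q_enc = 2.67e-5 C.
Gauss's law: E·4πr² = Q_enc/ε₀.
E = |Q_enc|/(4πε₀r²) = (2.67e-5)/(4π·8.85×10^-12·(0.924)²) = 2.81×10^5 N/C.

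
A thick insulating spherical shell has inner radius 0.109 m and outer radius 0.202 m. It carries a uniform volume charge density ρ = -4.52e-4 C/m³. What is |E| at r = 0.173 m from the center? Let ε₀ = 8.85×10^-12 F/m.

|E| = 2.21×10^6 N/C

Use a concentric Gaussian sphere at r = 0.173 m (within the shell material, 0.109 m < r < 0.202 m).
Only the shell between 0.109 m and r is enclosed: Q_enc = ρ·(4π/3)(r³ − a³) = (-4.52×10^-4)·(4π/3)·((0.173)³ − (0.109)³) = -7.351×10^-6 C.
Since E is radial and uniform over the Gaussian sphere, Φ = E·4πr² = Q_enc/ε₀.
E = |Q_enc|/(4πε₀r²) = (7.351e-6)/(4π·8.85×10^-12·(0.173)²) = 2.21×10^6 N/C.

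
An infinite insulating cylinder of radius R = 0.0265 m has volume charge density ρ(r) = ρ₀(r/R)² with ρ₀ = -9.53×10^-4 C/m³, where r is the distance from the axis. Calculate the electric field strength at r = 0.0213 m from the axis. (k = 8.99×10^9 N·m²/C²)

|E| = 3.70e5 N/C

Choose a coaxial cylinder of radius r = 0.0213 m (arbitrary length L) as the Gaussian surface (r < R).
λ_enc = ∫₀^r ρ(r')·2πr' dr' = (2πρ₀/R²)·r^4/4 = -4.388×10^-7 C/m.
By Gauss's law (flux through the curved wall only), E·2πrL = λ_enc L/ε₀.
E = 2k|λ_enc|/r = 2(8.99×10^9)(4.388×10^-7)/(0.0213) = 3.70×10^5 N/C.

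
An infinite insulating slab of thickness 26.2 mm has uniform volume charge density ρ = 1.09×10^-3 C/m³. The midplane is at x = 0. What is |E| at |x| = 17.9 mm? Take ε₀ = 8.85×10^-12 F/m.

|E| ≈ 1.61×10^6 N/C

The point |x| = 17.9 mm lies outside the slab (half-thickness 0.0131 m). A symmetric pillbox spanning the full slab encloses Q_enc = ρ·d·A.
Flux = 2EA ⇒ E = |ρ|d/(2ε₀), independent of distance outside.
E = (1.09×10^-3)(0.0262)/(2·8.85×10^-12) = 1.61e6 N/C.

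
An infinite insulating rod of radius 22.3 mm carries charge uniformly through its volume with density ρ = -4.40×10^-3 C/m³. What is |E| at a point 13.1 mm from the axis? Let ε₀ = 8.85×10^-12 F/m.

By cylindrical symmetry E is radial; use a coaxial Gaussian cylinder of radius 13.1 mm and length L (r < R).
Enclosed charge per unit length: λ_enc = ρ·πr² = (-4.40×10^-3)π(0.0131)² = -2.372×10^-6 C/m.
Gauss's law: E·2πrL = λ_enc L/ε₀.
E = |λ_enc|/(2πε₀r) = (2.372×10^-6)/(2π·8.85×10^-12·0.0131) = 3.26×10^6 N/C.

E ≈ 3.26×10^6 V/m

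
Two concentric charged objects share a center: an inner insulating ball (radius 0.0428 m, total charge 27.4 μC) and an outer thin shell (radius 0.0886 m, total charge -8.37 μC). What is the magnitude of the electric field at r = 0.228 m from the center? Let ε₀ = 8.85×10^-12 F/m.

Symmetry ⇒ E = E(r) r̂. Gaussian sphere of radius r = 0.228 m (r > 0.0886 m, enclosing both).
Q_enc = (27.4 μC) + (-8.37 μC) = 1.903×10^-5 C.
Gauss's law: E·4πr² = Q_enc/ε₀.
E = |Q_enc|/(4πε₀r²) = (1.903e-5)/(4π·8.85×10^-12·(0.228)²) = 3.29×10^6 N/C.

3.29×10^6 V/m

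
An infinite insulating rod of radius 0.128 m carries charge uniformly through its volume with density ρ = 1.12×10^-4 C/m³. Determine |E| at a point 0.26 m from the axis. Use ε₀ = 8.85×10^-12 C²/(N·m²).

Take a coaxial cylindrical Gaussian surface of radius r = 0.26 m and length L (r > 0.128 m, full cross-section enclosed).
λ_enc = ρ·πR² = (1.12×10^-4)π(0.128)² = 5.765×10^-6 C/m.
Since E is radial and uniform over the curved surface, Φ = E·2πrL = Q_enc/ε₀ = λ_enc L/ε₀.
E = |λ_enc|/(2πε₀r) = (5.765×10^-6)/(2π·8.85×10^-12·0.26) = 3.99e5 N/C.

E = 3.99e5 V/m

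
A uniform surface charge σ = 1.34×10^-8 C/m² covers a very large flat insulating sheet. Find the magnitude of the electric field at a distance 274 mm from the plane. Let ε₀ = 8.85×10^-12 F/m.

Choose a cylindrical pillbox piercing the sheet, end faces (area A) parallel to it.
Flux Φ = 2EA and Q_enc = σA, so 2EA = σA/ε₀ ⇒ E = |σ|/(2ε₀), independent of distance.
E = |σ|/(2ε₀) = (1.34×10^-8)/(2·8.85×10^-12) = 757 N/C.

757 N/C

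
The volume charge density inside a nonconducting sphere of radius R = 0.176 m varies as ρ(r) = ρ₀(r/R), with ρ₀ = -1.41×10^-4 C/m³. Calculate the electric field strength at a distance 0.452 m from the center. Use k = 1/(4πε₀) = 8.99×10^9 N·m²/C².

Take a concentric spherical Gaussian surface of radius r = 0.452 m (r > R, all charge enclosed).
Q_enc = 4π ∫₀^R ρ₀(r'/R)^1 r'² dr' = 4πρ₀R³/4 = -2.415×10^-6 C.
By Gauss's law, ∮E·dA = E·4πr² = Q_enc/ε₀.
E = k|Q_enc|/r² = (8.99×10^9)(2.415×10^-6)/(0.452)² = 1.06×10^5 N/C.

|E| = 1.06×10^5 V/m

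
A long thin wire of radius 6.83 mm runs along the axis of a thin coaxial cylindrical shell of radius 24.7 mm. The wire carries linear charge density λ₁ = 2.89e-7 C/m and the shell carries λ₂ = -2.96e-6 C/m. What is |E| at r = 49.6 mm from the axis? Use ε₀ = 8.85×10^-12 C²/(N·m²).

Choose a coaxial cylinder of radius r = 49.6 mm (arbitrary length L) as the Gaussian surface (r > 24.7 mm, enclosing both).
λ_enc = λ₁ + λ₂ = (2.89×10^-7) + (-2.96×10^-6) = -2.671×10^-6 C/m.
Gauss's law: E·2πrL = λ_enc L/ε₀.
E = |λ_enc|/(2πε₀r) = (2.671×10^-6)/(2π·8.85×10^-12·0.0496) = 9.68×10^5 N/C.

|E| = 9.68e5 N/C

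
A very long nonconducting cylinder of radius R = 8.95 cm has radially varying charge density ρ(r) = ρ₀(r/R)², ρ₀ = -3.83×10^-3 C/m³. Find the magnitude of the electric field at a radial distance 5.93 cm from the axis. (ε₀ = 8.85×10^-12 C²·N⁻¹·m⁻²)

Choose a coaxial cylinder of radius r = 5.93 cm (arbitrary length L) as the Gaussian surface (r < R).
Integrating ρ over the cross-section to radius r: λ_enc = (2πρ₀/R²) ∫₀^r r'^3 dr' = 2πρ₀ r^4/(4·R²) = -9.287e-6 C/m.
By Gauss's law (flux through the curved wall only), E·2πrL = λ_enc L/ε₀.
E = |λ_enc|/(2πε₀r) = (9.287e-6)/(2π·8.85×10^-12·0.0593) = 2.82×10^6 N/C.

E = 2.82×10^6 V/m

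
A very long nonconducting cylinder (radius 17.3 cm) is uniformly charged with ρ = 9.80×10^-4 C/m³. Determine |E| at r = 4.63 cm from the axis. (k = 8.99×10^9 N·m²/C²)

|E| ≈ 2.56e6 N/C

Take a coaxial cylindrical Gaussian surface of radius r = 4.63 cm and length L (r < R).
Charge inside radius r per length L is ρ·πr²·L, so λ_enc = ρπr² = 6.60e-6 C/m.
Gauss's law: E·2πrL = λ_enc L/ε₀.
E = 2k|λ_enc|/r = 2(8.99×10^9)(6.60×10^-6)/(0.0463) = 2.56×10^6 N/C.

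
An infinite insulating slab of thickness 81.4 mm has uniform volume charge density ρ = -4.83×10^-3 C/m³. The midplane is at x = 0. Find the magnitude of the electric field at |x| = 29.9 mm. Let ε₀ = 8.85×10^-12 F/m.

1.63e7 V/m

By symmetry E is perpendicular to the slab. A Gaussian pillbox from −29.9 mm to +29.9 mm (face area A) lies entirely within the slab.
Q_enc = ρ·(2x)·A and flux = 2EA, so 2EA = 2ρxA/ε₀ ⇒ E = |ρ|x/ε₀.
E = (4.83×10^-3)(0.0299)/(8.85×10^-12) = 1.63×10^7 N/C.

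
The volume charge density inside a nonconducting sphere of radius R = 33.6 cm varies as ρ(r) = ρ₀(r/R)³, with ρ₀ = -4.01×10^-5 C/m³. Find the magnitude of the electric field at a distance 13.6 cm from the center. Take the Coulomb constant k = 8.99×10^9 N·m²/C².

By spherical symmetry E is radial; choose a Gaussian sphere of radius r = 13.6 cm (r < R).
Q_enc = ∫₀^r ρ(r')·4πr'² dr' = (4πρ₀/R³) ∫₀^r r'^5 dr' = 4πρ₀ r^6/(6·R³) = -1.401×10^-8 C.
Gauss's law: E·4πr² = Q_enc/ε₀.
E = k|Q_enc|/r² = (8.99×10^9)(1.401×10^-8)/(0.136)² = 6.81×10^3 N/C.

|E| = 6.81×10^3 V/m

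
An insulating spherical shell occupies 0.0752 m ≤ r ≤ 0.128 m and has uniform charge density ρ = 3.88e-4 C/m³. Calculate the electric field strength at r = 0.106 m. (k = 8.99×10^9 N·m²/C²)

Use a concentric Gaussian sphere at r = 0.106 m (within the shell material, 0.0752 m < r < 0.128 m).
Enclosed charge is the volume from a to r: Q_enc = (4π/3)ρ(r³ − a³) = 1.245×10^-6 C.
Since E is radial and uniform over the Gaussian sphere, Φ = E·4πr² = Q_enc/ε₀.
E = k|Q_enc|/r² = (8.99×10^9)(1.245×10^-6)/(0.106)² = 9.96e5 N/C.

|E| ≈ 9.96×10^5 N/C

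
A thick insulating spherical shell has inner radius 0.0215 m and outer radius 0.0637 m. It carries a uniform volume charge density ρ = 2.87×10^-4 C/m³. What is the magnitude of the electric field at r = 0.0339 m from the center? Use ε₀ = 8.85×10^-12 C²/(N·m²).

E = 2.73×10^5 N/C

Use a concentric Gaussian sphere at r = 0.0339 m (within the shell material, 0.0215 m < r < 0.0637 m).
Enclosed charge is the volume from a to r: Q_enc = (4π/3)ρ(r³ − a³) = 3.489e-8 C.
Applying ∮E·dA = Q_enc/ε₀ with Φ = E(4πr²):
E = |Q_enc|/(4πε₀r²) = (3.489e-8)/(4π·8.85×10^-12·(0.0339)²) = 2.73×10^5 N/C.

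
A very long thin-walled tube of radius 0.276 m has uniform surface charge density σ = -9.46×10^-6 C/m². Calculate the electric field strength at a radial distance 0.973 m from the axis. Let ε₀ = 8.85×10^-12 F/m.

By cylindrical symmetry E is radial; use a coaxial Gaussian cylinder of radius 0.973 m and length L (r > 0.276 m).
The whole shell is enclosed: λ_enc = σ·2πR = (-9.46e-6)·2π·(0.276) = -1.641×10^-5 C/m.
By Gauss's law (flux through the curved wall only), E·2πrL = λ_enc L/ε₀.
E = |λ_enc|/(2πε₀r) = (1.641×10^-5)/(2π·8.85×10^-12·0.973) = 3.03e5 N/C.

E ≈ 3.03×10^5 N/C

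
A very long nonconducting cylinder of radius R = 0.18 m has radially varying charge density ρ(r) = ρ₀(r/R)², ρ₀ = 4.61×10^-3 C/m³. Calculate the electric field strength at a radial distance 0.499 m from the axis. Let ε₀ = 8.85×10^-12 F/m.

Choose a coaxial cylinder of radius r = 0.499 m (arbitrary length L) as the Gaussian surface (r > R, full charge per length enclosed).
λ_enc = 2π ∫₀^R ρ₀(r'/R)^2 r' dr' = 2πρ₀R²/4 = 2.346e-4 C/m.
By Gauss's law (flux through the curved wall only), E·2πrL = λ_enc L/ε₀.
E = |λ_enc|/(2πε₀r) = (2.346×10^-4)/(2π·8.85×10^-12·0.499) = 8.46e6 N/C.

8.46×10^6 N/C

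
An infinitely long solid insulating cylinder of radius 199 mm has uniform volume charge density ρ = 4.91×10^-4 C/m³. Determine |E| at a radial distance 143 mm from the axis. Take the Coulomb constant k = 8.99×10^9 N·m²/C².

|E| ≈ 3.97×10^6 N/C

Coaxial Gaussian cylinder, radius r = 143 mm, length L (r < R).
Enclosed charge per unit length: λ_enc = ρ·πr² = (4.91×10^-4)π(0.143)² = 3.154×10^-5 C/m.
Applying ∮E·dA = Q_enc/ε₀ with the end caps contributing no flux:
E = 2k|λ_enc|/r = 2(8.99×10^9)(3.154×10^-5)/(0.143) = 3.97×10^6 N/C.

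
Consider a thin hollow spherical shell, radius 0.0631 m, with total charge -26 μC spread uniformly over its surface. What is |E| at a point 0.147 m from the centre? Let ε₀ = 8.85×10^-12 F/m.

Use a concentric Gaussian sphere at r = 0.147 m (r > 0.0631 m).
The entire shell is enclosed: Q_enc = -2.60×10^-5 C.
Applying ∮E·dA = Q_enc/ε₀ with Φ = E(4πr²):
E = |Q_enc|/(4πε₀r²) = (2.60×10^-5)/(4π·8.85×10^-12·(0.147)²) = 1.08×10^7 N/C.

|E| ≈ 1.08e7 N/C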